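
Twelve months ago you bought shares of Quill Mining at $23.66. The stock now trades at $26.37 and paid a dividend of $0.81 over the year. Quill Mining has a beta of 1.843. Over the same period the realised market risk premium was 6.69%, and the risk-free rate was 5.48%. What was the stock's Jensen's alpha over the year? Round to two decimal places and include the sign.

-2.93%

Realised HPR = (P1 + D1 − P0) / P0 = (26.37 + 0.81 − 23.66) / 23.66 = 3.52 / 23.66 = 14.8774%
CAPM required = R_f + β·MRP = 5.48% + 1.843 × 6.69% = 17.80967%
α = realised − required = 14.8774% − 17.80967% = -2.93%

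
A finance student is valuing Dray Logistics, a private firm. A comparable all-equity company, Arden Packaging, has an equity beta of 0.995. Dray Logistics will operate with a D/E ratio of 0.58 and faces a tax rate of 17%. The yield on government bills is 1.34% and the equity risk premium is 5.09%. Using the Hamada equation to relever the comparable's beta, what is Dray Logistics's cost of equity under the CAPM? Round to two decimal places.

8.84%

β_L = β_U × [1 + (1 − t)(D/E)] = 0.995 × [1 + (1 − 0.17) × 0.58]
    = 0.995 × [1 + 0.83 × 0.58] = 0.995 × 1.4814 = 1.4740
E(R) = R_f + β_L × MRP = 1.34% + 1.4740 × 5.09% = 8.84%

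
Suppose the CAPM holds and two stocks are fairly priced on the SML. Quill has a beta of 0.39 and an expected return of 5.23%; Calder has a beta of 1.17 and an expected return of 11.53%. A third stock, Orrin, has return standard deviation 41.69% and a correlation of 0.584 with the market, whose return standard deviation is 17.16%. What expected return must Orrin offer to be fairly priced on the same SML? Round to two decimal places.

MRP = (11.53% − 5.23%) / (1.17 − 0.39) = 8.0769%
R_f = 5.23% − 0.39 × 8.0769% = 2.0800%
β_Orrin = ρ·σ_i/σ_m = 0.584 × 41.69 / 17.16 = 1.4188
E(R_Orrin) = R_f + β × MRP = 2.0800% + 1.4188 × 8.0769% = 13.54%

13.54%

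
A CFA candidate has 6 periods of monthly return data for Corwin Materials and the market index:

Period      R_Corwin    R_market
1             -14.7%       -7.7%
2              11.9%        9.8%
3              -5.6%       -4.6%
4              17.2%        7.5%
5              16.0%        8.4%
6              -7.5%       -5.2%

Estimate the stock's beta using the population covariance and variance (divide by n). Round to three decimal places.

1.674

Mean R_i = (-14.7 + 11.9 − 5.6 + 17.2 + 16.0 − 7.5) / 6 = 2.8833%
Mean R_m = (-7.7 + 9.8 − 4.6 + 7.5 + 8.4 − 5.2) / 6 = 1.3667%
Σ(R_i − R̄_i)(R_m − R̄_m) = 534.3267  ⇒  Cov = 534.3267 / 6 = 89.0545
Σ(R_m − R̄_m)² = 319.1333  ⇒  Var(R_m) = 319.1333 / 6 = 53.1889
β = Cov / Var(R_m) = 89.0545 / 53.1889 = 1.6743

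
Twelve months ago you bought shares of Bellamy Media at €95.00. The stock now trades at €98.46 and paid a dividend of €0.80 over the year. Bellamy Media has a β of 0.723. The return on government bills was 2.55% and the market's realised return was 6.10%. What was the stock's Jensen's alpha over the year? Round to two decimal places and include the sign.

Realised HPR = (P1 + D1 − P0) / P0 = (98.46 + 0.80 − 95.00) / 95.00 = 4.26 / 95.00 = 4.4842%
MRP = 6.10% − 2.55% = 3.55%
CAPM required = R_f + β·MRP = 2.55% + 0.723 × 3.55% = 5.11665%
α = realised − required = 4.4842% − 5.11665% = -0.63%

-0.63%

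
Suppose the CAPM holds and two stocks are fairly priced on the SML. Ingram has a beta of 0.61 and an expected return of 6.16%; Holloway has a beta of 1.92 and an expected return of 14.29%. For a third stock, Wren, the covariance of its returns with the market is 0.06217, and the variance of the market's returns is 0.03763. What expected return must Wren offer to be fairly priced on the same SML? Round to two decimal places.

12.63%

MRP = (14.29% − 6.16%) / (1.92 − 0.61) = 6.2061%
R_f = 6.16% − 0.61 × 6.2061% = 2.3743%
β_Wren = Cov / Var(R_m) = 0.06217 / 0.03763 = 1.6521
E(R_Wren) = R_f + β × MRP = 2.3743% + 1.6521 × 6.2061% = 12.63%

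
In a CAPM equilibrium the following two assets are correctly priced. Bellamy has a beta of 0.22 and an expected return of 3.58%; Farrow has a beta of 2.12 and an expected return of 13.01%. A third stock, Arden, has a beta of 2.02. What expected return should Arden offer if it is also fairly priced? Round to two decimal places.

12.51%

MRP (SML slope) = (13.01% − 3.58%) / (2.12 − 0.22) = 9.43% / 1.90 = 4.9632%
R_f (intercept) = 3.58% − 0.22 × 4.9632% = 2.4881%
E(R_Arden) = R_f + β × MRP = 2.4881% + 2.02 × 4.9632% = 12.51%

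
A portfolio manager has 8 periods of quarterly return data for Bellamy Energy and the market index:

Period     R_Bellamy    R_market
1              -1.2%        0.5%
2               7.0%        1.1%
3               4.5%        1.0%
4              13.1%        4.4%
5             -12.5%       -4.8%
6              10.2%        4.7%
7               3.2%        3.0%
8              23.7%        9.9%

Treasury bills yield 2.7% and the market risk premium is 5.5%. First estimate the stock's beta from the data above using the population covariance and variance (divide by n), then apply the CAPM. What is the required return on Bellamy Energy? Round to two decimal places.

16.02%

Mean R_i = (-1.2 + 7.0 + 4.5 + 13.1 − 12.5 + 10.2 + 3.2 + 23.7) / 8 = 6.0000%
Mean R_m = (0.5 + 1.1 + 1.0 + 4.4 − 4.8 + 4.7 + 3.0 + 9.9) / 8 = 2.4750%
Σ(R_i − R̄_i)(R_m − R̄_m) = 302.6100  ⇒  Cov = 302.6100 / 8 = 37.8263
Σ(R_m − R̄_m)² = 124.9550  ⇒  Var(R_m) = 124.9550 / 8 = 15.6194
β = Cov / Var(R_m) = 37.8263 / 15.6194 = 2.4218
E(R) = R_f + β × MRP = 2.7% + 2.4218 × 5.5% = 16.02%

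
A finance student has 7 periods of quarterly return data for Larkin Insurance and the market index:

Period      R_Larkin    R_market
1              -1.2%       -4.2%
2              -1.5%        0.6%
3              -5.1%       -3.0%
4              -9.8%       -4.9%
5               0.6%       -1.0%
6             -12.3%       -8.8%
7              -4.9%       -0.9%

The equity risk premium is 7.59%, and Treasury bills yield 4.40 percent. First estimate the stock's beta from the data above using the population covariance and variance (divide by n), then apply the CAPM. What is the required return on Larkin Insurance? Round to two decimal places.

13.41%

Mean R_i = (-1.2 − 1.5 − 5.1 − 9.8 + 0.6 − 12.3 − 4.9) / 7 = -4.8857%
Mean R_m = (-4.2 + 0.6 − 3.0 − 4.9 − 1.0 − 8.8 − 0.9) / 7 = -3.1714%
Σ(R_i − R̄_i)(R_m − R̄_m) = 71.0471  ⇒  Cov = 71.0471 / 7 = 10.1496
Σ(R_m − R̄_m)² = 59.8543  ⇒  Var(R_m) = 59.8543 / 7 = 8.5506
β = Cov / Var(R_m) = 10.1496 / 8.5506 = 1.1870
E(R) = R_f + β × MRP = 4.40% + 1.1870 × 7.59% = 13.41%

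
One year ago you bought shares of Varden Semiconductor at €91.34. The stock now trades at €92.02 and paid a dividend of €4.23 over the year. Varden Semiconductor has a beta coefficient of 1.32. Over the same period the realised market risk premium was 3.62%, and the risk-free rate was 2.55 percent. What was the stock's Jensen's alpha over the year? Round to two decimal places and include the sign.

-1.95%

Realised HPR = (P1 + D1 − P0) / P0 = (92.02 + 4.23 − 91.34) / 91.34 = 4.91 / 91.34 = 5.3755%
CAPM required = R_f + β·MRP = 2.55% + 1.32 × 3.62% = 7.3284%
α = realised − required = 5.3755% − 7.3284% = -1.95%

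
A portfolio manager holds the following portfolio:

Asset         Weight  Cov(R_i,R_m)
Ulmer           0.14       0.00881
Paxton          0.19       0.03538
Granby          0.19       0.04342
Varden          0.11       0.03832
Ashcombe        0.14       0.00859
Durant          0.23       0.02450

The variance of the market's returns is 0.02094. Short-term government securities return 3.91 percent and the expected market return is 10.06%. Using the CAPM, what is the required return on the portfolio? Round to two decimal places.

β_Ulmer = 0.00881 / 0.02094 = 0.4207
β_Paxton = 0.03538 / 0.02094 = 1.6896
β_Granby = 0.04342 / 0.02094 = 2.0735
β_Varden = 0.03832 / 0.02094 = 1.8300
β_Ashcombe = 0.00859 / 0.02094 = 0.4102
β_Durant = 0.02450 / 0.02094 = 1.1700
β_P = Σ w_i β_i = 0.14×0.4207 + 0.19×1.6896 + 0.19×2.0735 + 0.11×1.8300 + 0.14×0.4102 + 0.23×1.1700 = 1.3017
MRP = 10.06% − 3.91% = 6.15%
E(R_P) = R_f + β_P × MRP = 3.91% + 1.3017 × 6.15% = 11.92%

11.92%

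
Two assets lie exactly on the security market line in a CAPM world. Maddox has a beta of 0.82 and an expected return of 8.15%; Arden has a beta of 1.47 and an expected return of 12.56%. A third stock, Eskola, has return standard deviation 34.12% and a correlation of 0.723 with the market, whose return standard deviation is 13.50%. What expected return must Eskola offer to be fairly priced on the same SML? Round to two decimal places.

MRP = (12.56% − 8.15%) / (1.47 − 0.82) = 6.7846%
R_f = 8.15% − 0.82 × 6.7846% = 2.5866%
β_Eskola = ρ·σ_i/σ_m = 0.723 × 34.12 / 13.50 = 1.8273
E(R_Eskola) = R_f + β × MRP = 2.5866% + 1.8273 × 6.7846% = 14.98%

14.98%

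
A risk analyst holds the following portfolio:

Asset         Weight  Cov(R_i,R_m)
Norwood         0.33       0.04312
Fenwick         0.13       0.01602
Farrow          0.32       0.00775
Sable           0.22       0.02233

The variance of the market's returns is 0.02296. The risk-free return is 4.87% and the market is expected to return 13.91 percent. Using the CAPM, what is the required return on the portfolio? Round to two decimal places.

β_Norwood = 0.04312 / 0.02296 = 1.8780
β_Fenwick = 0.01602 / 0.02296 = 0.6977
β_Farrow = 0.00775 / 0.02296 = 0.3375
β_Sable = 0.02233 / 0.02296 = 0.9726
β_P = Σ w_i β_i = 0.33×1.8780 + 0.13×0.6977 + 0.32×0.3375 + 0.22×0.9726 = 1.0324
MRP = 13.91% − 4.87% = 9.04%
E(R_P) = R_f + β_P × MRP = 4.87% + 1.0324 × 9.04% = 14.20%

14.20%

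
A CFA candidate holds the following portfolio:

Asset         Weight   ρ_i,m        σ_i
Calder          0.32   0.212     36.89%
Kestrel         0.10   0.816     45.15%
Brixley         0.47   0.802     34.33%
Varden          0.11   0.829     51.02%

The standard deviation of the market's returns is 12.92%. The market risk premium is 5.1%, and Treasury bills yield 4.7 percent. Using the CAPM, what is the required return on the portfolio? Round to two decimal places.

β_Calder = 0.212 × 36.89% / 12.92% = 0.6053
β_Kestrel = 0.816 × 45.15% / 12.92% = 2.8516
β_Brixley = 0.802 × 34.33% / 12.92% = 2.1310
β_Varden = 0.829 × 51.02% / 12.92% = 3.2737
β_P = Σ w_i β_i = 0.32×0.6053 + 0.10×2.8516 + 0.47×2.1310 + 0.11×3.2737 = 1.8405
E(R_P) = R_f + β_P × MRP = 4.7% + 1.8405 × 5.1% = 14.09%

14.09%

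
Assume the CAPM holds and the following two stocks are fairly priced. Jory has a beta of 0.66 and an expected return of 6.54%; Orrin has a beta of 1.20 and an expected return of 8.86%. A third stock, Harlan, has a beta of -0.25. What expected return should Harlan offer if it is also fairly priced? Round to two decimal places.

2.63%

MRP (SML slope) = (8.86% − 6.54%) / (1.20 − 0.66) = 2.32% / 0.54 = 4.2963%
R_f (intercept) = 6.54% − 0.66 × 4.2963% = 3.7044%
E(R_Harlan) = R_f + β × MRP = 3.7044% + -0.25 × 4.2963% = 2.63%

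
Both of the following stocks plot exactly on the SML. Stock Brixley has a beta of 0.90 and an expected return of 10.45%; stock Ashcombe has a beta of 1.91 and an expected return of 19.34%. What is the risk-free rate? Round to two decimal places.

Both satisfy E(R) = R_f + β·MRP, so the slope of the SML is
MRP = (19.34% − 10.45%) / (1.91 − 0.90) = 8.89% / 1.01 = 8.8020%
R_f = E(R_Brixley) − β_Brixley·MRP = 10.45% − 0.90 × 8.8020% = 2.5282%

2.53%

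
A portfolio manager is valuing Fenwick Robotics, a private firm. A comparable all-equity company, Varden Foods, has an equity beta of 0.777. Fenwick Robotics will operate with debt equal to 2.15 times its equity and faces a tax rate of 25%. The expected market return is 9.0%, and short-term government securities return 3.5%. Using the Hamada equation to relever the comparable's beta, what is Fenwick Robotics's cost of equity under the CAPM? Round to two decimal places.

14.66%

β_L = β_U × [1 + (1 − t)(D/E)] = 0.777 × [1 + (1 − 0.25) × 2.15]
    = 0.777 × [1 + 0.75 × 2.15] = 0.777 × 2.6125 = 2.0299
MRP = 9.0% − 3.5% = 5.50%
E(R) = R_f + β_L × MRP = 3.5% + 2.0299 × 5.5% = 14.66%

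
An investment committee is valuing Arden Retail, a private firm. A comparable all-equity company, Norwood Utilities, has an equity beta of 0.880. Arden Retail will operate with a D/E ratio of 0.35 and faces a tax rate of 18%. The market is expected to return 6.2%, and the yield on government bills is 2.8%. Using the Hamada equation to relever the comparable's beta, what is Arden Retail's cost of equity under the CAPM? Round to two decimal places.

β_L = β_U × [1 + (1 − t)(D/E)] = 0.880 × [1 + (1 − 0.18) × 0.35]
    = 0.880 × [1 + 0.82 × 0.35] = 0.880 × 1.2870 = 1.1326
MRP = 6.2% − 2.8% = 3.40%
E(R) = R_f + β_L × MRP = 2.8% + 1.1326 × 3.4% = 6.65%

6.65%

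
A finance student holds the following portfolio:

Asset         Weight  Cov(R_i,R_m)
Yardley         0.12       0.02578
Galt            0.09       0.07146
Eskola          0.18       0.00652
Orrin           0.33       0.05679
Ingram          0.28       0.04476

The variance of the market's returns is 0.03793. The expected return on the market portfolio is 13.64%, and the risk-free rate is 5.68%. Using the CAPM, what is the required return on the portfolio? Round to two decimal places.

β_Yardley = 0.02578 / 0.03793 = 0.6797
β_Galt = 0.07146 / 0.03793 = 1.8840
β_Eskola = 0.00652 / 0.03793 = 0.1719
β_Orrin = 0.05679 / 0.03793 = 1.4972
β_Ingram = 0.04476 / 0.03793 = 1.1801
β_P = Σ w_i β_i = 0.12×0.6797 + 0.09×1.8840 + 0.18×0.1719 + 0.33×1.4972 + 0.28×1.1801 = 1.1066
MRP = 13.64% − 5.68% = 7.96%
E(R_P) = R_f + β_P × MRP = 5.68% + 1.1066 × 7.96% = 14.49%

14.49%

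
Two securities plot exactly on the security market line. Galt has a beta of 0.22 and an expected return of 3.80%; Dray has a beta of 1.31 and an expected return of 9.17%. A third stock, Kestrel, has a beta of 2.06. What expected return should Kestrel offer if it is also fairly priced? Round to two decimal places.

MRP (SML slope) = (9.17% − 3.80%) / (1.31 − 0.22) = 5.37% / 1.09 = 4.9266%
R_f (intercept) = 3.80% − 0.22 × 4.9266% = 2.7161%
E(R_Kestrel) = R_f + β × MRP = 2.7161% + 2.06 × 4.9266% = 12.86%

12.86%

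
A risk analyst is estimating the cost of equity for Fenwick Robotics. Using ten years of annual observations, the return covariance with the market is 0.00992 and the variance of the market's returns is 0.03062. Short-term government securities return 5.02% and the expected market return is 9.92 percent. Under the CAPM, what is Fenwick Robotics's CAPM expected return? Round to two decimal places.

β = Cov(R_i, R_m) / Var(R_m) = 0.00992 / 0.03062 = 0.3240
MRP = 9.92% − 5.02% = 4.90%
E(R) = R_f + β × MRP = 5.02% + 0.3240 × 4.90% = 6.61%

6.61%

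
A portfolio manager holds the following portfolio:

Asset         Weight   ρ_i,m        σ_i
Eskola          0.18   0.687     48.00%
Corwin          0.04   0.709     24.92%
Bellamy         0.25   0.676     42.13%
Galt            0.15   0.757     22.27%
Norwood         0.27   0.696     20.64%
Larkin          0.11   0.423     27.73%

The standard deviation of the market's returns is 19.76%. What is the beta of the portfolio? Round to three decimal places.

β_Eskola = 0.687 × 48.00% / 19.76% = 1.6688
β_Corwin = 0.709 × 24.92% / 19.76% = 0.8941
β_Bellamy = 0.676 × 42.13% / 19.76% = 1.4413
β_Galt = 0.757 × 22.27% / 19.76% = 0.8532
β_Norwood = 0.696 × 20.64% / 19.76% = 0.7270
β_Larkin = 0.423 × 27.73% / 19.76% = 0.5936
β_P = Σ w_i β_i = 0.18×1.6688 + 0.04×0.8941 + 0.25×1.4413 + 0.15×0.8532 + 0.27×0.7270 + 0.11×0.5936 = 1.0860

1.086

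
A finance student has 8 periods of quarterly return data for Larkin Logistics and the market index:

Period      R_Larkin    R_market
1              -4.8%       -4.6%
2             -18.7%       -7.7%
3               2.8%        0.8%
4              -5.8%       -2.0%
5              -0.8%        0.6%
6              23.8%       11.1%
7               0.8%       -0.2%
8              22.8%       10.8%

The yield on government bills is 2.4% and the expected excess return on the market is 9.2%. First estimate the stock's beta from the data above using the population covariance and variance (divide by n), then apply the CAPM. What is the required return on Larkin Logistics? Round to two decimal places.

21.86%

Mean R_i = (-4.8 − 18.7 + 2.8 − 5.8 − 0.8 + 23.8 + 0.8 + 22.8) / 8 = 2.5125%
Mean R_m = (-4.6 − 7.7 + 0.8 − 2.0 + 0.6 + 11.1 − 0.2 + 10.8) / 8 = 1.1000%
Σ(R_i − R̄_i)(R_m − R̄_m) = 667.5800  ⇒  Cov = 667.5800 / 8 = 83.4475
Σ(R_m − R̄_m)² = 315.6600  ⇒  Var(R_m) = 315.6600 / 8 = 39.4575
β = Cov / Var(R_m) = 83.4475 / 39.4575 = 2.1149
E(R) = R_f + β × MRP = 2.4% + 2.1149 × 9.2% = 21.86%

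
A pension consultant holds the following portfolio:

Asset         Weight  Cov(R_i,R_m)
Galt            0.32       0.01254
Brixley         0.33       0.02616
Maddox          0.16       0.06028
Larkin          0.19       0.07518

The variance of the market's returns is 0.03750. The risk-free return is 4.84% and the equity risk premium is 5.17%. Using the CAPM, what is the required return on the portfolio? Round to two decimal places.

9.88%

β_Galt = 0.01254 / 0.03750 = 0.3344
β_Brixley = 0.02616 / 0.03750 = 0.6976
β_Maddox = 0.06028 / 0.03750 = 1.6075
β_Larkin = 0.07518 / 0.03750 = 2.0048
β_P = Σ w_i β_i = 0.32×0.3344 + 0.33×0.6976 + 0.16×1.6075 + 0.19×2.0048 = 0.9753
E(R_P) = R_f + β_P × MRP = 4.84% + 0.9753 × 5.17% = 9.88%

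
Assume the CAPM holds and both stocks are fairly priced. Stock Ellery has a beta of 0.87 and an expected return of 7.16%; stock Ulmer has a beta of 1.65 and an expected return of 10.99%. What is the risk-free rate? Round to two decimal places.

Both satisfy E(R) = R_f + β·MRP, so the slope of the SML is
MRP = (10.99% − 7.16%) / (1.65 − 0.87) = 3.83% / 0.78 = 4.9103%
R_f = E(R_Ellery) − β_Ellery·MRP = 7.16% − 0.87 × 4.9103% = 2.8880%

2.89%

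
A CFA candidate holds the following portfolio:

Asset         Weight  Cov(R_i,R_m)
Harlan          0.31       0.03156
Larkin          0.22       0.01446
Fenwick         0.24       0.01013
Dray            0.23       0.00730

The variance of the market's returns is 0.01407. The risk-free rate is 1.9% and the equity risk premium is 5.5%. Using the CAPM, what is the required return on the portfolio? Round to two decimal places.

8.57%

β_Harlan = 0.03156 / 0.01407 = 2.2431
β_Larkin = 0.01446 / 0.01407 = 1.0277
β_Fenwick = 0.01013 / 0.01407 = 0.7200
β_Dray = 0.00730 / 0.01407 = 0.5188
β_P = Σ w_i β_i = 0.31×2.2431 + 0.22×1.0277 + 0.24×0.7200 + 0.23×0.5188 = 1.2136
E(R_P) = R_f + β_P × MRP = 1.9% + 1.2136 × 5.5% = 8.57%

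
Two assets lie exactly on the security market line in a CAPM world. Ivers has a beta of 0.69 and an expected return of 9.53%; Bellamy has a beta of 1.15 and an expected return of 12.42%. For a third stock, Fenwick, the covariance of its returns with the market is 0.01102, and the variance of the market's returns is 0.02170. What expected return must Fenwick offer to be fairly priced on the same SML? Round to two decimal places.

8.39%

MRP = (12.42% − 9.53%) / (1.15 − 0.69) = 6.2826%
R_f = 9.53% − 0.69 × 6.2826% = 5.1950%
β_Fenwick = Cov / Var(R_m) = 0.01102 / 0.02170 = 0.5078
E(R_Fenwick) = R_f + β × MRP = 5.1950% + 0.5078 × 6.2826% = 8.39%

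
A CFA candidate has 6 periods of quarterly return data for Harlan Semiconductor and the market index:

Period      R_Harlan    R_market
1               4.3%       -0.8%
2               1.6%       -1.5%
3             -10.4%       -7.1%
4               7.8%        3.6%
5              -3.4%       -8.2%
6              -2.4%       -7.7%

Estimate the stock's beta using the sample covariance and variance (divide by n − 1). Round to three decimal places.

Mean R_i = (4.3 + 1.6 − 10.4 + 7.8 − 3.4 − 2.4) / 6 = -0.4167%
Mean R_m = (-0.8 − 1.5 − 7.1 + 3.6 − 8.2 − 7.7) / 6 = -3.6167%
Σ(R_i − R̄_i)(R_m − R̄_m) = 133.3983  ⇒  Cov = 133.3983 / 5 = 26.6797
Σ(R_m − R̄_m)² = 114.3083  ⇒  Var(R_m) = 114.3083 / 5 = 22.8617
β = Cov / Var(R_m) = 26.6797 / 22.8617 = 1.1670

1.167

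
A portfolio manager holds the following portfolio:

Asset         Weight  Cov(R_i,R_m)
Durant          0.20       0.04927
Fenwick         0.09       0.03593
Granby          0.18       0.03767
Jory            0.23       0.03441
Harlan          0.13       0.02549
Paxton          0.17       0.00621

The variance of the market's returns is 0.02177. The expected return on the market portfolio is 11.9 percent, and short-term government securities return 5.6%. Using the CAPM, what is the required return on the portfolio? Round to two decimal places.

β_Durant = 0.04927 / 0.02177 = 2.2632
β_Fenwick = 0.03593 / 0.02177 = 1.6504
β_Granby = 0.03767 / 0.02177 = 1.7304
β_Jory = 0.03441 / 0.02177 = 1.5806
β_Harlan = 0.02549 / 0.02177 = 1.1709
β_Paxton = 0.00621 / 0.02177 = 0.2853
β_P = Σ w_i β_i = 0.20×2.2632 + 0.09×1.6504 + 0.18×1.7304 + 0.23×1.5806 + 0.13×1.1709 + 0.17×0.2853 = 1.4769
MRP = 11.9% − 5.6% = 6.30%
E(R_P) = R_f + β_P × MRP = 5.6% + 1.4769 × 6.3% = 14.90%

14.90%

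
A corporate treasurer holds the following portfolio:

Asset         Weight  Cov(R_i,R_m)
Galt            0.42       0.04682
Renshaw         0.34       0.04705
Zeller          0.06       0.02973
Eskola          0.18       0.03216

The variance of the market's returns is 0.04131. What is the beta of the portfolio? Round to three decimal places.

1.047

β_Galt = 0.04682 / 0.04131 = 1.1334
β_Renshaw = 0.04705 / 0.04131 = 1.1389
β_Zeller = 0.02973 / 0.04131 = 0.7197
β_Eskola = 0.03216 / 0.04131 = 0.7785
β_P = Σ w_i β_i = 0.42×1.1334 + 0.34×1.1389 + 0.06×0.7197 + 0.18×0.7785 = 1.0466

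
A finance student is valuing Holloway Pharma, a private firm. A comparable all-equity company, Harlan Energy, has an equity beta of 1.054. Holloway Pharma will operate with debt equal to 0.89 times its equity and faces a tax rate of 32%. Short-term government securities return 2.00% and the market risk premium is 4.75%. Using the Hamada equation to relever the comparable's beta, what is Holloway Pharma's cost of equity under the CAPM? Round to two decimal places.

β_L = β_U × [1 + (1 − t)(D/E)] = 1.054 × [1 + (1 − 0.32) × 0.89]
    = 1.054 × [1 + 0.68 × 0.89] = 1.054 × 1.6052 = 1.6919
E(R) = R_f + β_L × MRP = 2.00% + 1.6919 × 4.75% = 10.04%

10.04%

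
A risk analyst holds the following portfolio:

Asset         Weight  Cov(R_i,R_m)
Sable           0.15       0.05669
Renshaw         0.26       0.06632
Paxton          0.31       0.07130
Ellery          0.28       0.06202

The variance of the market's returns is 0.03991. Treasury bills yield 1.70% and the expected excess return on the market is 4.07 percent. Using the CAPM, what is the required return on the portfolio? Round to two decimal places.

8.35%

β_Sable = 0.05669 / 0.03991 = 1.4204
β_Renshaw = 0.06632 / 0.03991 = 1.6617
β_Paxton = 0.07130 / 0.03991 = 1.7865
β_Ellery = 0.06202 / 0.03991 = 1.5540
β_P = Σ w_i β_i = 0.15×1.4204 + 0.26×1.6617 + 0.31×1.7865 + 0.28×1.5540 = 1.6340
E(R_P) = R_f + β_P × MRP = 1.70% + 1.6340 × 4.07% = 8.35%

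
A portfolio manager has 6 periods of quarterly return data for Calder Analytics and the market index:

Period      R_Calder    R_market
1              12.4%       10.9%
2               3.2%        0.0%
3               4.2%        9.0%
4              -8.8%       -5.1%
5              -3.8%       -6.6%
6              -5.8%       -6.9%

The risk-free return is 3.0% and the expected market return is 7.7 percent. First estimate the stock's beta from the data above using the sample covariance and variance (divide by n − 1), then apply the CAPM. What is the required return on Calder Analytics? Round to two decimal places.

7.19%

Mean R_i = (12.4 + 3.2 + 4.2 − 8.8 − 3.8 − 5.8) / 6 = 0.2333%
Mean R_m = (10.9 + 0.0 + 9.0 − 5.1 − 6.6 − 6.9) / 6 = 0.2167%
Σ(R_i − R̄_i)(R_m − R̄_m) = 282.6367  ⇒  Cov = 282.6367 / 5 = 56.5273
Σ(R_m − R̄_m)² = 316.7083  ⇒  Var(R_m) = 316.7083 / 5 = 63.3417
β = Cov / Var(R_m) = 56.5273 / 63.3417 = 0.8924
MRP = 7.7% − 3.0% = 4.70%
E(R) = R_f + β × MRP = 3.0% + 0.8924 × 4.7% = 7.19%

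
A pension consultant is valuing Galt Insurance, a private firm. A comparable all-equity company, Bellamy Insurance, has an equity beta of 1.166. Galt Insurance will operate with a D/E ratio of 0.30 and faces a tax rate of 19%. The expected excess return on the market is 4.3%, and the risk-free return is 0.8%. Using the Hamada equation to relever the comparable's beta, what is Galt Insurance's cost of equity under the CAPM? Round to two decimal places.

β_L = β_U × [1 + (1 − t)(D/E)] = 1.166 × [1 + (1 − 0.19) × 0.30]
    = 1.166 × [1 + 0.81 × 0.30] = 1.166 × 1.2430 = 1.4493
E(R) = R_f + β_L × MRP = 0.8% + 1.4493 × 4.3% = 7.03%

7.03%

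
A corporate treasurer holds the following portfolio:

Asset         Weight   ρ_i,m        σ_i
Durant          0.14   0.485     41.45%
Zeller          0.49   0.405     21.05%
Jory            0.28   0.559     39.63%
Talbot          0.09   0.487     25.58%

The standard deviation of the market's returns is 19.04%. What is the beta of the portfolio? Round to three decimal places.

0.752

β_Durant = 0.485 × 41.45% / 19.04% = 1.0558
β_Zeller = 0.405 × 21.05% / 19.04% = 0.4478
β_Jory = 0.559 × 39.63% / 19.04% = 1.1635
β_Talbot = 0.487 × 25.58% / 19.04% = 0.6543
β_P = Σ w_i β_i = 0.14×1.0558 + 0.49×0.4478 + 0.28×1.1635 + 0.09×0.6543 = 0.7519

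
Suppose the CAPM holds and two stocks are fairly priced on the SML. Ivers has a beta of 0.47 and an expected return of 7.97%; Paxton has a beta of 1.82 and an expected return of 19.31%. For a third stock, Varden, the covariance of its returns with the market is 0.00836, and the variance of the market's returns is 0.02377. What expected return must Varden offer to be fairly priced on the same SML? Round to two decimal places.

MRP = (19.31% − 7.97%) / (1.82 − 0.47) = 8.4000%
R_f = 7.97% − 0.47 × 8.4000% = 4.0220%
β_Varden = Cov / Var(R_m) = 0.00836 / 0.02377 = 0.3517
E(R_Varden) = R_f + β × MRP = 4.0220% + 0.3517 × 8.4000% = 6.98%

6.98%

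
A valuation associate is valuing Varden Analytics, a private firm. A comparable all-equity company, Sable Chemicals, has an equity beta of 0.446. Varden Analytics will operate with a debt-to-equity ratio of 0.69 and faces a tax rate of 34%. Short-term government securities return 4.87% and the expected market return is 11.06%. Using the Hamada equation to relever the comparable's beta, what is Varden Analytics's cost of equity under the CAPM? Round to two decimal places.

β_L = β_U × [1 + (1 − t)(D/E)] = 0.446 × [1 + (1 − 0.34) × 0.69]
    = 0.446 × [1 + 0.66 × 0.69] = 0.446 × 1.4554 = 0.6491
MRP = 11.06% − 4.87% = 6.19%
E(R) = R_f + β_L × MRP = 4.87% + 0.6491 × 6.19% = 8.89%

8.89%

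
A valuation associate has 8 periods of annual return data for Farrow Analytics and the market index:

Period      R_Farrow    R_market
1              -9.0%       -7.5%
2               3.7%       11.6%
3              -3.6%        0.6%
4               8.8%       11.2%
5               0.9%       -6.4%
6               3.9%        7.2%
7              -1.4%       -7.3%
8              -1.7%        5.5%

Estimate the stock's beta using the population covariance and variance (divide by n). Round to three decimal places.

0.488

Mean R_i = (-9.0 + 3.7 − 3.6 + 8.8 + 0.9 + 3.9 − 1.4 − 1.7) / 8 = 0.2000%
Mean R_m = (-7.5 + 11.6 + 0.6 + 11.2 − 6.4 + 7.2 − 7.3 + 5.5) / 8 = 1.8625%
Σ(R_i − R̄_i)(R_m − R̄_m) = 227.0300  ⇒  Cov = 227.0300 / 8 = 28.3788
Σ(R_m − R̄_m)² = 465.1988  ⇒  Var(R_m) = 465.1988 / 8 = 58.1499
β = Cov / Var(R_m) = 28.3788 / 58.1499 = 0.4880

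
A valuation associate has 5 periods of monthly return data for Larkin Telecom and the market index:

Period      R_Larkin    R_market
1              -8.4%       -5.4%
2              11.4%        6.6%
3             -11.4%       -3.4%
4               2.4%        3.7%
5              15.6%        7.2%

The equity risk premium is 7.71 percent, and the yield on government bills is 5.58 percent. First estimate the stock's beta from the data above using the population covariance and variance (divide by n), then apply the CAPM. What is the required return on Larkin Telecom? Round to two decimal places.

20.69%

Mean R_i = (-8.4 + 11.4 − 11.4 + 2.4 + 15.6) / 5 = 1.9200%
Mean R_m = (-5.4 + 6.6 − 3.4 + 3.7 + 7.2) / 5 = 1.7400%
Σ(R_i − R̄_i)(R_m − R̄_m) = 263.8560  ⇒  Cov = 263.8560 / 5 = 52.7712
Σ(R_m − R̄_m)² = 134.6720  ⇒  Var(R_m) = 134.6720 / 5 = 26.9344
β = Cov / Var(R_m) = 52.7712 / 26.9344 = 1.9592
E(R) = R_f + β × MRP = 5.58% + 1.9592 × 7.71% = 20.69%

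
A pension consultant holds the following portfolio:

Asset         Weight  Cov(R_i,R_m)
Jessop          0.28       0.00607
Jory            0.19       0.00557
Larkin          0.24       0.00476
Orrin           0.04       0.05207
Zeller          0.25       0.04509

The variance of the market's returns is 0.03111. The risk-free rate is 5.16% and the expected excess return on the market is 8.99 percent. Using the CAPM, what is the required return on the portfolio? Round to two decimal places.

10.15%

β_Jessop = 0.00607 / 0.03111 = 0.1951
β_Jory = 0.00557 / 0.03111 = 0.1790
β_Larkin = 0.00476 / 0.03111 = 0.1530
β_Orrin = 0.05207 / 0.03111 = 1.6737
β_Zeller = 0.04509 / 0.03111 = 1.4494
β_P = Σ w_i β_i = 0.28×0.1951 + 0.19×0.1790 + 0.24×0.1530 + 0.04×1.6737 + 0.25×1.4494 = 0.5547
E(R_P) = R_f + β_P × MRP = 5.16% + 0.5547 × 8.99% = 10.15%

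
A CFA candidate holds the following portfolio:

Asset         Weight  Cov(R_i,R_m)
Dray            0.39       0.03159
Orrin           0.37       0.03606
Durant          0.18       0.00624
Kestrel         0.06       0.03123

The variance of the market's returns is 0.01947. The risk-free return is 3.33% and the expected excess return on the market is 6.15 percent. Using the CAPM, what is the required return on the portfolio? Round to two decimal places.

12.38%

β_Dray = 0.03159 / 0.01947 = 1.6225
β_Orrin = 0.03606 / 0.01947 = 1.8521
β_Durant = 0.00624 / 0.01947 = 0.3205
β_Kestrel = 0.03123 / 0.01947 = 1.6040
β_P = Σ w_i β_i = 0.39×1.6225 + 0.37×1.8521 + 0.18×0.3205 + 0.06×1.6040 = 1.4720
E(R_P) = R_f + β_P × MRP = 3.33% + 1.4720 × 6.15% = 12.38%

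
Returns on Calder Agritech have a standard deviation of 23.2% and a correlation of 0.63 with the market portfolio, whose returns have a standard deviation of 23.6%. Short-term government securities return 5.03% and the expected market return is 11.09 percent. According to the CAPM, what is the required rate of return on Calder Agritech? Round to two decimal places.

8.78%

β = ρ × σ_i / σ_m = 0.63 × 23.2% / 23.6% = 0.6193
MRP = 11.09% − 5.03% = 6.06%
E(R) = 5.03% + 0.6193 × 6.06% = 8.78%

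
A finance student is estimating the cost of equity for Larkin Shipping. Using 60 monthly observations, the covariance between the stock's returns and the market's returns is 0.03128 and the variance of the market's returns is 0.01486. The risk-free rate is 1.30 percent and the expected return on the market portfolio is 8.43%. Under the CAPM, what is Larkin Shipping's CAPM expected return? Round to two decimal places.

16.31%

β = Cov(R_i, R_m) / Var(R_m) = 0.03128 / 0.01486 = 2.1050
MRP = 8.43% − 1.30% = 7.13%
E(R) = R_f + β × MRP = 1.30% + 2.1050 × 7.13% = 16.31%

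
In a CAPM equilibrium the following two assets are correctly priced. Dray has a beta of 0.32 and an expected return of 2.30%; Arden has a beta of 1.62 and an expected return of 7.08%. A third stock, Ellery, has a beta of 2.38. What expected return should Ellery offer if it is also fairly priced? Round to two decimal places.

MRP (SML slope) = (7.08% − 2.30%) / (1.62 − 0.32) = 4.78% / 1.30 = 3.6769%
R_f (intercept) = 2.30% − 0.32 × 3.6769% = 1.1234%
E(R_Ellery) = R_f + β × MRP = 1.1234% + 2.38 × 3.6769% = 9.87%

9.87%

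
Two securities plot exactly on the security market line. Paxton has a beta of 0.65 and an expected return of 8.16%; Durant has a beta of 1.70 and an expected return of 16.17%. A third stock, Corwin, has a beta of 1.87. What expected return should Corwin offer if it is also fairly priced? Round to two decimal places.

MRP (SML slope) = (16.17% − 8.16%) / (1.70 − 0.65) = 8.01% / 1.05 = 7.6286%
R_f (intercept) = 8.16% − 0.65 × 7.6286% = 3.2014%
E(R_Corwin) = R_f + β × MRP = 3.2014% + 1.87 × 7.6286% = 17.47%

17.47%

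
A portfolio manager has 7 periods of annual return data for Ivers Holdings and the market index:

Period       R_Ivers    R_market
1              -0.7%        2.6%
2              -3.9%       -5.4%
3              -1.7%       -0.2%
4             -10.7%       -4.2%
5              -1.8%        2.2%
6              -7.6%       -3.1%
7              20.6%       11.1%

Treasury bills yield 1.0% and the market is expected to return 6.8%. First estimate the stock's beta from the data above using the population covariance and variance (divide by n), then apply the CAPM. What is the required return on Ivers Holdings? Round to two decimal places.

Mean R_i = (-0.7 − 3.9 − 1.7 − 10.7 − 1.8 − 7.6 + 20.6) / 7 = -0.8286%
Mean R_m = (2.6 − 5.4 − 0.2 − 4.2 + 2.2 − 3.1 + 11.1) / 7 = 0.4286%
Σ(R_i − R̄_i)(R_m − R̄_m) = 315.2657  ⇒  Cov = 315.2657 / 7 = 45.0380
Σ(R_m − R̄_m)² = 189.9743  ⇒  Var(R_m) = 189.9743 / 7 = 27.1392
β = Cov / Var(R_m) = 45.0380 / 27.1392 = 1.6595
MRP = 6.8% − 1.0% = 5.80%
E(R) = R_f + β × MRP = 1.0% + 1.6595 × 5.8% = 10.63%

10.63%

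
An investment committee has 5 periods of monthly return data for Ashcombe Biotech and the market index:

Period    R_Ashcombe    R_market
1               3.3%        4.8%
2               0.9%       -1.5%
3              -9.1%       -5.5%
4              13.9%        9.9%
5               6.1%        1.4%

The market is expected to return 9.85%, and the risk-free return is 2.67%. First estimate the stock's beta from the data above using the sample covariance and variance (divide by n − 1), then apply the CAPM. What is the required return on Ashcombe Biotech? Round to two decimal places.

Mean R_i = (3.3 + 0.9 − 9.1 + 13.9 + 6.1) / 5 = 3.0200%
Mean R_m = (4.8 − 1.5 − 5.5 + 9.9 + 1.4) / 5 = 1.8200%
Σ(R_i − R̄_i)(R_m − R̄_m) = 183.2080  ⇒  Cov = 183.2080 / 4 = 45.8020
Σ(R_m − R̄_m)² = 138.9480  ⇒  Var(R_m) = 138.9480 / 4 = 34.7370
β = Cov / Var(R_m) = 45.8020 / 34.7370 = 1.3185
MRP = 9.85% − 2.67% = 7.18%
E(R) = R_f + β × MRP = 2.67% + 1.3185 × 7.18% = 12.14%

12.14%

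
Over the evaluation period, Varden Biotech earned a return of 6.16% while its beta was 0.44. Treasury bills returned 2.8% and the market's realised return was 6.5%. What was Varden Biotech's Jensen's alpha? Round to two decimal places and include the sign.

+1.73%

Market excess return = 6.5% − 2.8% = 3.70%
CAPM benchmark = R_f + β(R_m − R_f) = 2.8% + 0.44 × 3.7% = 4.4280%
α = actual − benchmark = 6.16% − 4.4280% = +1.73%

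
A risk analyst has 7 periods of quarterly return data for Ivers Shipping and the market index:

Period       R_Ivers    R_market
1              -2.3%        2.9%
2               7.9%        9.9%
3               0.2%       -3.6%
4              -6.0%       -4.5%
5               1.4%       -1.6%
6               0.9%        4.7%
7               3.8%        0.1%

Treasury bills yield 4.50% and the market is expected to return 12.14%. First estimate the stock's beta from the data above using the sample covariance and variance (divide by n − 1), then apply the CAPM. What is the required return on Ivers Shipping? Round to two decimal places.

9.10%

Mean R_i = (-2.3 + 7.9 + 0.2 − 6.0 + 1.4 + 0.9 + 3.8) / 7 = 0.8429%
Mean R_m = (2.9 + 9.9 − 3.6 − 4.5 − 1.6 + 4.7 + 0.1) / 7 = 1.1286%
Σ(R_i − R̄_i)(R_m − R̄_m) = 93.5314  ⇒  Cov = 93.5314 / 6 = 15.5886
Σ(R_m − R̄_m)² = 155.3743  ⇒  Var(R_m) = 155.3743 / 6 = 25.8957
β = Cov / Var(R_m) = 15.5886 / 25.8957 = 0.6020
MRP = 12.14% − 4.50% = 7.64%
E(R) = R_f + β × MRP = 4.50% + 0.6020 × 7.64% = 9.10%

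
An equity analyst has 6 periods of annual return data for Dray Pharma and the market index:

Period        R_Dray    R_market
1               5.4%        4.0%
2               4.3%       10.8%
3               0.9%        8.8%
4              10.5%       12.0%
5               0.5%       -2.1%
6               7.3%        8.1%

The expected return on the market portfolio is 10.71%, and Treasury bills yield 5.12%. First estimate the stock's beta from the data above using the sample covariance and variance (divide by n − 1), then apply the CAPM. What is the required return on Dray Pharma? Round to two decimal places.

7.58%

Mean R_i = (5.4 + 4.3 + 0.9 + 10.5 + 0.5 + 7.3) / 6 = 4.8167%
Mean R_m = (4.0 + 10.8 + 8.8 + 12.0 − 2.1 + 8.1) / 6 = 6.9333%
Σ(R_i − R̄_i)(R_m − R̄_m) = 59.6667  ⇒  Cov = 59.6667 / 5 = 11.9333
Σ(R_m − R̄_m)² = 135.6733  ⇒  Var(R_m) = 135.6733 / 5 = 27.1347
β = Cov / Var(R_m) = 11.9333 / 27.1347 = 0.4398
MRP = 10.71% − 5.12% = 5.59%
E(R) = R_f + β × MRP = 5.12% + 0.4398 × 5.59% = 7.58%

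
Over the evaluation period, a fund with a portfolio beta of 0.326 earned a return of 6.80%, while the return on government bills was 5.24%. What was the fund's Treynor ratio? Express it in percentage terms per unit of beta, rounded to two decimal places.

4.79%

Treynor = (R_P − R_f) / β_P = (6.80% − 5.24%) / 0.3260 = 1.56% / 0.3260 = 4.79%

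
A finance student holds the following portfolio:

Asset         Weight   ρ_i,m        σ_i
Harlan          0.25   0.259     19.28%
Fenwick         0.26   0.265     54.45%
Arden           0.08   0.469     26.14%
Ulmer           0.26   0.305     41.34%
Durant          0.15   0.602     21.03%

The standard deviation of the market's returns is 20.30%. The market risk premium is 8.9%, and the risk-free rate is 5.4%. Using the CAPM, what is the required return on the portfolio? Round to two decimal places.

10.29%

β_Harlan = 0.259 × 19.28% / 20.30% = 0.2460
β_Fenwick = 0.265 × 54.45% / 20.30% = 0.7108
β_Arden = 0.469 × 26.14% / 20.30% = 0.6039
β_Ulmer = 0.305 × 41.34% / 20.30% = 0.6211
β_Durant = 0.602 × 21.03% / 20.30% = 0.6236
β_P = Σ w_i β_i = 0.25×0.2460 + 0.26×0.7108 + 0.08×0.6039 + 0.26×0.6211 + 0.15×0.6236 = 0.5496
E(R_P) = R_f + β_P × MRP = 5.4% + 0.5496 × 8.9% = 10.29%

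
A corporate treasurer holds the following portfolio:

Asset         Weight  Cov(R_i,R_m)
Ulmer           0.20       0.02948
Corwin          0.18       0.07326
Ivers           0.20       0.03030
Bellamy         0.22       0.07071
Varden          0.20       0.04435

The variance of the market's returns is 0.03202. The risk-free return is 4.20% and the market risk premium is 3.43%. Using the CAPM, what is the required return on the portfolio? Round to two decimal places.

β_Ulmer = 0.02948 / 0.03202 = 0.9207
β_Corwin = 0.07326 / 0.03202 = 2.2879
β_Ivers = 0.03030 / 0.03202 = 0.9463
β_Bellamy = 0.07071 / 0.03202 = 2.2083
β_Varden = 0.04435 / 0.03202 = 1.3851
β_P = Σ w_i β_i = 0.20×0.9207 + 0.18×2.2879 + 0.20×0.9463 + 0.22×2.2083 + 0.20×1.3851 = 1.5481
E(R_P) = R_f + β_P × MRP = 4.20% + 1.5481 × 3.43% = 9.51%

9.51%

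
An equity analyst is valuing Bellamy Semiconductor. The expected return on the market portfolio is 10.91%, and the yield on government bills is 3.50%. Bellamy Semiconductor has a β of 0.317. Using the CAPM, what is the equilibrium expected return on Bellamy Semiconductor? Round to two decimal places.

5.85%

Market risk premium = E(R_m) − R_f = 10.91% − 3.50% = 7.41%
E(R) = R_f + β × MRP = 3.50% + 0.317 × 7.41% = 5.85%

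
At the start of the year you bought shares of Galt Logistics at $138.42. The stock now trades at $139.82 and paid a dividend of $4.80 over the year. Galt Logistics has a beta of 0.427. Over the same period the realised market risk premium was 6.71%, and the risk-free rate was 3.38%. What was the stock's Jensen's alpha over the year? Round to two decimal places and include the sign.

Realised HPR = (P1 + D1 − P0) / P0 = (139.82 + 4.80 − 138.42) / 138.42 = 6.20 / 138.42 = 4.4791%
CAPM required = R_f + β·MRP = 3.38% + 0.427 × 6.71% = 6.24517%
α = realised − required = 4.4791% − 6.24517% = -1.77%

-1.77%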